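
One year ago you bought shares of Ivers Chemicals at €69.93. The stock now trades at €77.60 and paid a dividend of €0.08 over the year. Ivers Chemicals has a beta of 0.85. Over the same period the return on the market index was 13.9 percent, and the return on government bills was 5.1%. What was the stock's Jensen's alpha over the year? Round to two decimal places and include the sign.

-1.50%

Realised HPR = (P1 + D1 − P0) / P0 = (77.60 + 0.08 − 69.93) / 69.93 = 7.75 / 69.93 = 11.0825%
MRP = 13.9% − 5.1% = 8.80%
CAPM required = R_f + β·MRP = 5.1% + 0.85 × 8.8% = 12.5800%
α = realised − required = 11.0825% − 12.5800% = -1.50%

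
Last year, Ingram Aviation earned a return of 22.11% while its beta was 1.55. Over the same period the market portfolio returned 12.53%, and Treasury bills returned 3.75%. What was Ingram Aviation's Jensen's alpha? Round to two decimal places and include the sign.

+4.75%

Market excess return = 12.53% − 3.75% = 8.78%
CAPM benchmark = R_f + β(R_m − R_f) = 3.75% + 1.55 × 8.78% = 17.3590%
α = actual − benchmark = 22.11% − 17.3590% = +4.75%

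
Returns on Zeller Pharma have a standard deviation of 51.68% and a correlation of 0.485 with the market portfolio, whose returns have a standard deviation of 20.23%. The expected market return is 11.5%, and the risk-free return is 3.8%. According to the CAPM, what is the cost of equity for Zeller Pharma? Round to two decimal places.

β = ρ × σ_i / σ_m = 0.485 × 51.68% / 20.23% = 1.2390
MRP = 11.5% − 3.8% = 7.70%
E(R) = 3.8% + 1.2390 × 7.7% = 13.34%

13.34%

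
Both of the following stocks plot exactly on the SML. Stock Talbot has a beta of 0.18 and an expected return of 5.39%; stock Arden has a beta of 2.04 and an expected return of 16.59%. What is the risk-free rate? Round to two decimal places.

4.31%

Both satisfy E(R) = R_f + β·MRP, so the slope of the SML is
MRP = (16.59% − 5.39%) / (2.04 − 0.18) = 11.20% / 1.86 = 6.0215%
R_f = E(R_Talbot) − β_Talbot·MRP = 5.39% − 0.18 × 6.0215% = 4.3061%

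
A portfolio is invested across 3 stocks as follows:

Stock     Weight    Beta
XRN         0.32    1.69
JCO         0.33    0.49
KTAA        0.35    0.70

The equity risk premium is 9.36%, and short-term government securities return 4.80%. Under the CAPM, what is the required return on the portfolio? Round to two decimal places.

13.67%

β_P = Σ w_i β_i = 0.32×1.69 + 0.33×0.49 + 0.35×0.70 = 0.9475
E(R_P) = R_f + β_P × MRP = 4.80% + 0.9475 × 9.36% = 13.67%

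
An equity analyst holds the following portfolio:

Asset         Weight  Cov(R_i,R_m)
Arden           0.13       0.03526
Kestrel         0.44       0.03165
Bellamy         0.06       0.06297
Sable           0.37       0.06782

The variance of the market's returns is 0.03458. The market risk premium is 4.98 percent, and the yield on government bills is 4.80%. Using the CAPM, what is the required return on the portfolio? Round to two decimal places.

11.62%

β_Arden = 0.03526 / 0.03458 = 1.0197
β_Kestrel = 0.03165 / 0.03458 = 0.9153
β_Bellamy = 0.06297 / 0.03458 = 1.8210
β_Sable = 0.06782 / 0.03458 = 1.9612
β_P = Σ w_i β_i = 0.13×1.0197 + 0.44×0.9153 + 0.06×1.8210 + 0.37×1.9612 = 1.3702
E(R_P) = R_f + β_P × MRP = 4.80% + 1.3702 × 4.98% = 11.62%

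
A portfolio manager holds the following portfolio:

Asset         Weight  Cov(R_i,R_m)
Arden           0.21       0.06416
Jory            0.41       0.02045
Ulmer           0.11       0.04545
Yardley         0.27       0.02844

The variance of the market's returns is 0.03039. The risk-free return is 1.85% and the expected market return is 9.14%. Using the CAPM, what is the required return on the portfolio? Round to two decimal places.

β_Arden = 0.06416 / 0.03039 = 2.1112
β_Jory = 0.02045 / 0.03039 = 0.6729
β_Ulmer = 0.04545 / 0.03039 = 1.4956
β_Yardley = 0.02844 / 0.03039 = 0.9358
β_P = Σ w_i β_i = 0.21×2.1112 + 0.41×0.6729 + 0.11×1.4956 + 0.27×0.9358 = 1.1364
MRP = 9.14% − 1.85% = 7.29%
E(R_P) = R_f + β_P × MRP = 1.85% + 1.1364 × 7.29% = 10.13%

10.13%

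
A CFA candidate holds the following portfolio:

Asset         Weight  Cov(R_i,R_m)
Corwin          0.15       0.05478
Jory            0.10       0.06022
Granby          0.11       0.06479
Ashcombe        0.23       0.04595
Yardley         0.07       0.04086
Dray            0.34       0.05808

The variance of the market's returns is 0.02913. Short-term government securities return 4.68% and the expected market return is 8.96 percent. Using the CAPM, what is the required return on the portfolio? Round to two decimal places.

β_Corwin = 0.05478 / 0.02913 = 1.8805
β_Jory = 0.06022 / 0.02913 = 2.0673
β_Granby = 0.06479 / 0.02913 = 2.2242
β_Ashcombe = 0.04595 / 0.02913 = 1.5774
β_Yardley = 0.04086 / 0.02913 = 1.4027
β_Dray = 0.05808 / 0.02913 = 1.9938
β_P = Σ w_i β_i = 0.15×1.8805 + 0.10×2.0673 + 0.11×2.2242 + 0.23×1.5774 + 0.07×1.4027 + 0.34×1.9938 = 1.8724
MRP = 8.96% − 4.68% = 4.28%
E(R_P) = R_f + β_P × MRP = 4.68% + 1.8724 × 4.28% = 12.69%

12.69%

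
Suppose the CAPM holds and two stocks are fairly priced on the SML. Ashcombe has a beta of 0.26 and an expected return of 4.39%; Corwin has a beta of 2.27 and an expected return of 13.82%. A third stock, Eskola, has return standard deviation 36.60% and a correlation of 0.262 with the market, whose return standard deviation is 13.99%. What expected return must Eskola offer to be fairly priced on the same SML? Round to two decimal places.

6.39%

MRP = (13.82% − 4.39%) / (2.27 − 0.26) = 4.6915%
R_f = 4.39% − 0.26 × 4.6915% = 3.1702%
β_Eskola = ρ·σ_i/σ_m = 0.262 × 36.60 / 13.99 = 0.6854
E(R_Eskola) = R_f + β × MRP = 3.1702% + 0.6854 × 4.6915% = 6.39%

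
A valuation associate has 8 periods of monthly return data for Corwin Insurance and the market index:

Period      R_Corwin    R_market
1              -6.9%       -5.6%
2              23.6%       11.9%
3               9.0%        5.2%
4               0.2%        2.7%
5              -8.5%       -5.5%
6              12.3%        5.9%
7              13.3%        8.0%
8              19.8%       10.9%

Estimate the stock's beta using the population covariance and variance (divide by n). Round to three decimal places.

Mean R_i = (-6.9 + 23.6 + 9.0 + 0.2 − 8.5 + 12.3 + 13.3 + 19.8) / 8 = 7.8500%
Mean R_m = (-5.6 + 11.9 + 5.2 + 2.7 − 5.5 + 5.9 + 8.0 + 10.9) / 8 = 4.1875%
Σ(R_i − R̄_i)(R_m − R̄_m) = 545.3850  ⇒  Cov = 545.3850 / 8 = 68.1731
Σ(R_m − R̄_m)² = 314.8888  ⇒  Var(R_m) = 314.8888 / 8 = 39.3611
β = Cov / Var(R_m) = 68.1731 / 39.3611 = 1.7320

1.732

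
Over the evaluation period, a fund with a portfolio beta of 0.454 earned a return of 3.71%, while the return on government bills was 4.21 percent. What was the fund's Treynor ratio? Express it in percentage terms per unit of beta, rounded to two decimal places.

Treynor = (R_P − R_f) / β_P = (3.71% − 4.21%) / 0.4540 = -0.50% / 0.4540 = -1.10%

-1.10%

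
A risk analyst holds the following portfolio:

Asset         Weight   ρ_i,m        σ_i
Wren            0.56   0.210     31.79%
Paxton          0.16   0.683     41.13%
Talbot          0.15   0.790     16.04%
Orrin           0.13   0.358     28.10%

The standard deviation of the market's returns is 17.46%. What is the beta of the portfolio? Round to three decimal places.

0.655

β_Wren = 0.210 × 31.79% / 17.46% = 0.3824
β_Paxton = 0.683 × 41.13% / 17.46% = 1.6089
β_Talbot = 0.790 × 16.04% / 17.46% = 0.7258
β_Orrin = 0.358 × 28.10% / 17.46% = 0.5762
β_P = Σ w_i β_i = 0.56×0.3824 + 0.16×1.6089 + 0.15×0.7258 + 0.13×0.5762 = 0.6553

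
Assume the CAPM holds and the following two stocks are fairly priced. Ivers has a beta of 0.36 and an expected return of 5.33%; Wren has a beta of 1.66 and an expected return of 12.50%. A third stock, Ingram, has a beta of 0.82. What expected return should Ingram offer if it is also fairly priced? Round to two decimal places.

MRP (SML slope) = (12.50% − 5.33%) / (1.66 − 0.36) = 7.17% / 1.30 = 5.5154%
R_f (intercept) = 5.33% − 0.36 × 5.5154% = 3.3445%
E(R_Ingram) = R_f + β × MRP = 3.3445% + 0.82 × 5.5154% = 7.87%

7.87%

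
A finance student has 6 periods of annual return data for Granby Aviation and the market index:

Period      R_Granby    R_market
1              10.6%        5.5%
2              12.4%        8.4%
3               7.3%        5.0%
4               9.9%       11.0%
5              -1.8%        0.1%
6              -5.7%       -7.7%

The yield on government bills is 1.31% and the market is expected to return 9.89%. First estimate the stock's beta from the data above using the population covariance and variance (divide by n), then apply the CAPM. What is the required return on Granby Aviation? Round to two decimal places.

Mean R_i = (10.6 + 12.4 + 7.3 + 9.9 − 1.8 − 5.7) / 6 = 5.4500%
Mean R_m = (5.5 + 8.4 + 5.0 + 11.0 + 0.1 − 7.7) / 6 = 3.7167%
Σ(R_i − R̄_i)(R_m − R̄_m) = 230.0350  ⇒  Cov = 230.0350 / 6 = 38.3392
Σ(R_m − R̄_m)² = 223.2283  ⇒  Var(R_m) = 223.2283 / 6 = 37.2047
β = Cov / Var(R_m) = 38.3392 / 37.2047 = 1.0305
MRP = 9.89% − 1.31% = 8.58%
E(R) = R_f + β × MRP = 1.31% + 1.0305 × 8.58% = 10.15%

10.15%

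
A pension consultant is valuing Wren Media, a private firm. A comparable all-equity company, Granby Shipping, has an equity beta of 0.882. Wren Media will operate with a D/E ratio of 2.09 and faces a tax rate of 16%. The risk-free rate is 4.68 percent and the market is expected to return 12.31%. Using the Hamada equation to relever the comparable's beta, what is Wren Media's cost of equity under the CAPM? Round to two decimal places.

23.22%

β_L = β_U × [1 + (1 − t)(D/E)] = 0.882 × [1 + (1 − 0.16) × 2.09]
    = 0.882 × [1 + 0.84 × 2.09] = 0.882 × 2.7556 = 2.4304
MRP = 12.31% − 4.68% = 7.63%
E(R) = R_f + β_L × MRP = 4.68% + 2.4304 × 7.63% = 23.22%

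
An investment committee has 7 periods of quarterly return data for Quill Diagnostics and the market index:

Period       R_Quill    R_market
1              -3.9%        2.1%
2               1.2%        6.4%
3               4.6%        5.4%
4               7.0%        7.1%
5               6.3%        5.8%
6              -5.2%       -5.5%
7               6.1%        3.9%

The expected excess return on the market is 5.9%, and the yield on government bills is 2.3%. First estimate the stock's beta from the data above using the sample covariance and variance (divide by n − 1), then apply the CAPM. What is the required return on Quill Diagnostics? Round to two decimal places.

Mean R_i = (-3.9 + 1.2 + 4.6 + 7.0 + 6.3 − 5.2 + 6.1) / 7 = 2.3000%
Mean R_m = (2.1 + 6.4 + 5.4 + 7.1 + 5.8 − 5.5 + 3.9) / 7 = 3.6000%
Σ(R_i − R̄_i)(R_m − R̄_m) = 105.0000  ⇒  Cov = 105.0000 / 6 = 17.5000
Σ(R_m − R̄_m)² = 113.3200  ⇒  Var(R_m) = 113.3200 / 6 = 18.8867
β = Cov / Var(R_m) = 17.5000 / 18.8867 = 0.9266
E(R) = R_f + β × MRP = 2.3% + 0.9266 × 5.9% = 7.77%

7.77%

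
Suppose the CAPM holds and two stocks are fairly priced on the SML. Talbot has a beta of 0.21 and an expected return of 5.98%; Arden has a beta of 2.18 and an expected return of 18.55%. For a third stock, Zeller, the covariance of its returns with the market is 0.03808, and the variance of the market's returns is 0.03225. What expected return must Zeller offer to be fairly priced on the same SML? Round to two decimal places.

MRP = (18.55% − 5.98%) / (2.18 − 0.21) = 6.3807%
R_f = 5.98% − 0.21 × 6.3807% = 4.6401%
β_Zeller = Cov / Var(R_m) = 0.03808 / 0.03225 = 1.1808
E(R_Zeller) = R_f + β × MRP = 4.6401% + 1.1808 × 6.3807% = 12.17%

12.17%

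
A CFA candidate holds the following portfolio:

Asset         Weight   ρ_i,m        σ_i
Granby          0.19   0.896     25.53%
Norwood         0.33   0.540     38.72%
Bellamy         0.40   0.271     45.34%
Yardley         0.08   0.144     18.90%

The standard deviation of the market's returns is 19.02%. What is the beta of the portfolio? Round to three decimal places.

β_Granby = 0.896 × 25.53% / 19.02% = 1.2027
β_Norwood = 0.540 × 38.72% / 19.02% = 1.0993
β_Bellamy = 0.271 × 45.34% / 19.02% = 0.6460
β_Yardley = 0.144 × 18.90% / 19.02% = 0.1431
β_P = Σ w_i β_i = 0.19×1.2027 + 0.33×1.0993 + 0.40×0.6460 + 0.08×0.1431 = 0.8611

0.861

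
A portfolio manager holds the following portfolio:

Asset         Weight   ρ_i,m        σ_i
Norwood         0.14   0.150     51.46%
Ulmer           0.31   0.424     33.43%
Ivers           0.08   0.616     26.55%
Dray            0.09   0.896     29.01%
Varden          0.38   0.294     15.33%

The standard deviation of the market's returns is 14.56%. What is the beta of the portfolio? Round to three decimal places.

0.744

β_Norwood = 0.150 × 51.46% / 14.56% = 0.5302
β_Ulmer = 0.424 × 33.43% / 14.56% = 0.9735
β_Ivers = 0.616 × 26.55% / 14.56% = 1.1233
β_Dray = 0.896 × 29.01% / 14.56% = 1.7852
β_Varden = 0.294 × 15.33% / 14.56% = 0.3095
β_P = Σ w_i β_i = 0.14×0.5302 + 0.31×0.9735 + 0.08×1.1233 + 0.09×1.7852 + 0.38×0.3095 = 0.7442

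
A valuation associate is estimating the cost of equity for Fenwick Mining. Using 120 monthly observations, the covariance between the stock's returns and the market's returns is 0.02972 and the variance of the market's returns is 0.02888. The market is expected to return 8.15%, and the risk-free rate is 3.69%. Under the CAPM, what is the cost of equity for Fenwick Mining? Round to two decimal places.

β = Cov(R_i, R_m) / Var(R_m) = 0.02972 / 0.02888 = 1.0291
MRP = 8.15% − 3.69% = 4.46%
E(R) = R_f + β × MRP = 3.69% + 1.0291 × 4.46% = 8.28%

8.28%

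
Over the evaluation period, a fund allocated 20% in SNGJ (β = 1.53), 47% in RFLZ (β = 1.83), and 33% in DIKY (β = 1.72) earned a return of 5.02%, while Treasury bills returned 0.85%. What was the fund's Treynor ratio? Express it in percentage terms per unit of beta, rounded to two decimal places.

β_P = 0.20×1.53 + 0.47×1.83 + 0.33×1.72 = 1.7337
Treynor = (R_P − R_f) / β_P = (5.02% − 0.85%) / 1.7337 = 4.17% / 1.7337 = 2.41%

2.41%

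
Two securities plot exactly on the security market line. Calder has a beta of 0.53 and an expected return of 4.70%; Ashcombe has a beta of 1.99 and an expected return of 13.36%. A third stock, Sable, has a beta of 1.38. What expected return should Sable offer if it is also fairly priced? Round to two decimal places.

MRP (SML slope) = (13.36% − 4.70%) / (1.99 − 0.53) = 8.66% / 1.46 = 5.9315%
R_f (intercept) = 4.70% − 0.53 × 5.9315% = 1.5563%
E(R_Sable) = R_f + β × MRP = 1.5563% + 1.38 × 5.9315% = 9.74%

9.74%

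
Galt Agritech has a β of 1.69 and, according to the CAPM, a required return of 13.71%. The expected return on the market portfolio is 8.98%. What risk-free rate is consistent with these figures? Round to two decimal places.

2.12%

E(R) = R_f + β(E(R_m) − R_f) = R_f(1 − β) + β·E(R_m)
13.71% = R_f × (1 − 1.69) + 1.69 × 8.98%
13.71% = R_f × -0.69 + 15.1762%
R_f = (13.71% − 15.1762%) / -0.69 = 2.12%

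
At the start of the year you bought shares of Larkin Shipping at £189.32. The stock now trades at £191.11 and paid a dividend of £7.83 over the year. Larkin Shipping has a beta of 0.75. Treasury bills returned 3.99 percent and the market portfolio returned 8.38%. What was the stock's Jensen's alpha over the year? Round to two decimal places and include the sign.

Realised HPR = (P1 + D1 − P0) / P0 = (191.11 + 7.83 − 189.32) / 189.32 = 9.62 / 189.32 = 5.0813%
MRP = 8.38% − 3.99% = 4.39%
CAPM required = R_f + β·MRP = 3.99% + 0.75 × 4.39% = 7.2825%
α = realised − required = 5.0813% − 7.2825% = -2.20%

-2.20%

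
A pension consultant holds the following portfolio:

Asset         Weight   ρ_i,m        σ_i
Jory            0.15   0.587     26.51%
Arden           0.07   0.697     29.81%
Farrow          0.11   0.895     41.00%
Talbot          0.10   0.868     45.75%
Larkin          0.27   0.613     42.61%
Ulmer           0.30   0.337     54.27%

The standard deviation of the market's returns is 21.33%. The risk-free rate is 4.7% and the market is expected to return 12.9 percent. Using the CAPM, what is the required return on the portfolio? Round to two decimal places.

β_Jory = 0.587 × 26.51% / 21.33% = 0.7296
β_Arden = 0.697 × 29.81% / 21.33% = 0.9741
β_Farrow = 0.895 × 41.00% / 21.33% = 1.7203
β_Talbot = 0.868 × 45.75% / 21.33% = 1.8617
β_Larkin = 0.613 × 42.61% / 21.33% = 1.2246
β_Ulmer = 0.337 × 54.27% / 21.33% = 0.8574
β_P = Σ w_i β_i = 0.15×0.7296 + 0.07×0.9741 + 0.11×1.7203 + 0.10×1.8617 + 0.27×1.2246 + 0.30×0.8574 = 1.1409
MRP = 12.9% − 4.7% = 8.20%
E(R_P) = R_f + β_P × MRP = 4.7% + 1.1409 × 8.2% = 14.06%

14.06%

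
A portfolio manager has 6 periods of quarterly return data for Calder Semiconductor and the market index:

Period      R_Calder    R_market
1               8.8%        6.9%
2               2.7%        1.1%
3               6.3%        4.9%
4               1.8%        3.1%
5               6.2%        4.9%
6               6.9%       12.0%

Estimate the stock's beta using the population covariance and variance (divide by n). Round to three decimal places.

Mean R_i = (8.8 + 2.7 + 6.3 + 1.8 + 6.2 + 6.9) / 6 = 5.4500%
Mean R_m = (6.9 + 1.1 + 4.9 + 3.1 + 4.9 + 12.0) / 6 = 5.4833%
Σ(R_i − R̄_i)(R_m − R̄_m) = 34.0150  ⇒  Cov = 34.0150 / 6 = 5.6692
Σ(R_m − R̄_m)² = 70.0483  ⇒  Var(R_m) = 70.0483 / 6 = 11.6747
β = Cov / Var(R_m) = 5.6692 / 11.6747 = 0.4856

0.486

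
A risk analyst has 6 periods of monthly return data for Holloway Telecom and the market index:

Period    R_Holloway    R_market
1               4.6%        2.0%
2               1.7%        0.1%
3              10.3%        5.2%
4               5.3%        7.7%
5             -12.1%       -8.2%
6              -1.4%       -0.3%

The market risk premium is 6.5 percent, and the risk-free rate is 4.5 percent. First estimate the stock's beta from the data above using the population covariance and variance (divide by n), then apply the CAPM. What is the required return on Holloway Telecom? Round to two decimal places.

Mean R_i = (4.6 + 1.7 + 10.3 + 5.3 − 12.1 − 1.4) / 6 = 1.4000%
Mean R_m = (2.0 + 0.1 + 5.2 + 7.7 − 8.2 − 0.3) / 6 = 1.0833%
Σ(R_i − R̄_i)(R_m − R̄_m) = 194.2800  ⇒  Cov = 194.2800 / 6 = 32.3800
Σ(R_m − R̄_m)² = 150.6283  ⇒  Var(R_m) = 150.6283 / 6 = 25.1047
β = Cov / Var(R_m) = 32.3800 / 25.1047 = 1.2898
E(R) = R_f + β × MRP = 4.5% + 1.2898 × 6.5% = 12.88%

12.88%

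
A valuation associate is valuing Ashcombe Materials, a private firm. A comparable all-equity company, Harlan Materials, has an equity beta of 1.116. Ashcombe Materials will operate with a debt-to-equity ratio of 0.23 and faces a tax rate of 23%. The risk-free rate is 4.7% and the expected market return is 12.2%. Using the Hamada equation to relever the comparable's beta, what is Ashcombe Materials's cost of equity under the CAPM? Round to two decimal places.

β_L = β_U × [1 + (1 − t)(D/E)] = 1.116 × [1 + (1 − 0.23) × 0.23]
    = 1.116 × [1 + 0.77 × 0.23] = 1.116 × 1.1771 = 1.3136
MRP = 12.2% − 4.7% = 7.50%
E(R) = R_f + β_L × MRP = 4.7% + 1.3136 × 7.5% = 14.55%

14.55%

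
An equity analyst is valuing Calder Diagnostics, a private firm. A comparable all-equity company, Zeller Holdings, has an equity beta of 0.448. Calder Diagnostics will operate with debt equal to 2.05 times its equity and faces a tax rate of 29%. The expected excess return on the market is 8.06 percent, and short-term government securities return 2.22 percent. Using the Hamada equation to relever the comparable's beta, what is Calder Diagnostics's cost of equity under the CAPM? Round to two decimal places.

β_L = β_U × [1 + (1 − t)(D/E)] = 0.448 × [1 + (1 − 0.29) × 2.05]
    = 0.448 × [1 + 0.71 × 2.05] = 0.448 × 2.4555 = 1.1001
E(R) = R_f + β_L × MRP = 2.22% + 1.1001 × 8.06% = 11.09%

11.09%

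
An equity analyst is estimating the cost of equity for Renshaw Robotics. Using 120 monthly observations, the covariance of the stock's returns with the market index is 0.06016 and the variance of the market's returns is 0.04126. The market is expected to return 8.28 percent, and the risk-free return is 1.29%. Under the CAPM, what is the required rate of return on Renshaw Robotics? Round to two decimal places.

β = Cov(R_i, R_m) / Var(R_m) = 0.06016 / 0.04126 = 1.4581
MRP = 8.28% − 1.29% = 6.99%
E(R) = R_f + β × MRP = 1.29% + 1.4581 × 6.99% = 11.48%

11.48%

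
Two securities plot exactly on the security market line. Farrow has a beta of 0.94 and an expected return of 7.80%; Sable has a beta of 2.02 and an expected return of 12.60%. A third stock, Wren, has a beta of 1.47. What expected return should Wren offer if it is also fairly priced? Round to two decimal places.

MRP (SML slope) = (12.60% − 7.80%) / (2.02 − 0.94) = 4.80% / 1.08 = 4.4444%
R_f (intercept) = 7.80% − 0.94 × 4.4444% = 3.6223%
E(R_Wren) = R_f + β × MRP = 3.6223% + 1.47 × 4.4444% = 10.16%

10.16%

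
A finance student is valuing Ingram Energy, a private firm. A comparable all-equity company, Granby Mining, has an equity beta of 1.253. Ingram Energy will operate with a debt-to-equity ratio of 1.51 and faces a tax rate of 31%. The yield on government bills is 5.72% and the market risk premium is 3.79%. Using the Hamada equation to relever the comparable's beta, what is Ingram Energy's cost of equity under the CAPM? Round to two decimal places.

15.42%

β_L = β_U × [1 + (1 − t)(D/E)] = 1.253 × [1 + (1 − 0.31) × 1.51]
    = 1.253 × [1 + 0.69 × 1.51] = 1.253 × 2.0419 = 2.5585
E(R) = R_f + β_L × MRP = 5.72% + 2.5585 × 3.79% = 15.42%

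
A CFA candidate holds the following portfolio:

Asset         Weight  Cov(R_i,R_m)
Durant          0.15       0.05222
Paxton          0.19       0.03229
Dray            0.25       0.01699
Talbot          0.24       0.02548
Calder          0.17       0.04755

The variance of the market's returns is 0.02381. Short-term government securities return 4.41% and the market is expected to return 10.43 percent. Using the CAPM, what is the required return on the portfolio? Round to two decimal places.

β_Durant = 0.05222 / 0.02381 = 2.1932
β_Paxton = 0.03229 / 0.02381 = 1.3562
β_Dray = 0.01699 / 0.02381 = 0.7136
β_Talbot = 0.02548 / 0.02381 = 1.0701
β_Calder = 0.04755 / 0.02381 = 1.9971
β_P = Σ w_i β_i = 0.15×2.1932 + 0.19×1.3562 + 0.25×0.7136 + 0.24×1.0701 + 0.17×1.9971 = 1.3614
MRP = 10.43% − 4.41% = 6.02%
E(R_P) = R_f + β_P × MRP = 4.41% + 1.3614 × 6.02% = 12.61%

12.61%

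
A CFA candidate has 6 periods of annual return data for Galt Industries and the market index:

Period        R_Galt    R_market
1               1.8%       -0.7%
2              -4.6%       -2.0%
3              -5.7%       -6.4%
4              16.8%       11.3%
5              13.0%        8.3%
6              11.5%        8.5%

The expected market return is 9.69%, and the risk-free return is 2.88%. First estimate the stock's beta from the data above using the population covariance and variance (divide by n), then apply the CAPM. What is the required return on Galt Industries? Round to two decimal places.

11.89%

Mean R_i = (1.8 − 4.6 − 5.7 + 16.8 + 13.0 + 11.5) / 6 = 5.4667%
Mean R_m = (-0.7 − 2.0 − 6.4 + 11.3 + 8.3 + 8.5) / 6 = 3.1667%
Σ(R_i − R̄_i)(R_m − R̄_m) = 336.0433  ⇒  Cov = 336.0433 / 6 = 56.0072
Σ(R_m − R̄_m)² = 254.1133  ⇒  Var(R_m) = 254.1133 / 6 = 42.3522
β = Cov / Var(R_m) = 56.0072 / 42.3522 = 1.3224
MRP = 9.69% − 2.88% = 6.81%
E(R) = R_f + β × MRP = 2.88% + 1.3224 × 6.81% = 11.89%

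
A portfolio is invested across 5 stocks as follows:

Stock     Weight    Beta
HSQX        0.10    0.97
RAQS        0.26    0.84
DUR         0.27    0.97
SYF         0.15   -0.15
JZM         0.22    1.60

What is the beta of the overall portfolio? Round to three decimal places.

β_P = Σ w_i β_i = 0.10×0.97 + 0.26×0.84 + 0.27×0.97 + 0.15×-0.15 + 0.22×1.60 = 0.9068

0.907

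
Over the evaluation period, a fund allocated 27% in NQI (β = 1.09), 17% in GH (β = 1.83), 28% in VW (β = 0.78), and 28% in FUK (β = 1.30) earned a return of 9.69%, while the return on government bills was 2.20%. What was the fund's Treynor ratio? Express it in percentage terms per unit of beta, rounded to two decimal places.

6.31%

β_P = 0.27×1.09 + 0.17×1.83 + 0.28×0.78 + 0.28×1.30 = 1.1878
Treynor = (R_P − R_f) / β_P = (9.69% − 2.20%) / 1.1878 = 7.49% / 1.1878 = 6.31%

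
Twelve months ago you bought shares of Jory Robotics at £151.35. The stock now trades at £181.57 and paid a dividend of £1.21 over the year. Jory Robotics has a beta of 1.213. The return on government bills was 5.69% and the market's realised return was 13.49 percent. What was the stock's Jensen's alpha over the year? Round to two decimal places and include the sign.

Realised HPR = (P1 + D1 − P0) / P0 = (181.57 + 1.21 − 151.35) / 151.35 = 31.43 / 151.35 = 20.7664%
MRP = 13.49% − 5.69% = 7.80%
CAPM required = R_f + β·MRP = 5.69% + 1.213 × 7.80% = 15.15140%
α = realised − required = 20.7664% − 15.15140% = +5.62%

+5.62%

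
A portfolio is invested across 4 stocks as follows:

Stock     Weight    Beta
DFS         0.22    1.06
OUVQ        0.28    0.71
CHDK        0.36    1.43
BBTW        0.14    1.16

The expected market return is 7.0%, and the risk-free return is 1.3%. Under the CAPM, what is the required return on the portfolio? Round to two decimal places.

7.62%

β_P = Σ w_i β_i = 0.22×1.06 + 0.28×0.71 + 0.36×1.43 + 0.14×1.16 = 1.1092
MRP = 7.0% − 1.3% = 5.70%
E(R_P) = R_f + β_P × MRP = 1.3% + 1.1092 × 5.7% = 7.62%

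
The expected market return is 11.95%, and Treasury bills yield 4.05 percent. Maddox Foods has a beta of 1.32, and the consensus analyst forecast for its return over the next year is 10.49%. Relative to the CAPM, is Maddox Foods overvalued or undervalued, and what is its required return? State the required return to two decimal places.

Overvalued; required return 14.48%

MRP = 11.95% − 4.05% = 7.90%
Required return = R_f + β·MRP = 4.05% + 1.32 × 7.90% = 14.48%
Forecast 10.49% < required 14.48% → the stock plots below the SML → overvalued.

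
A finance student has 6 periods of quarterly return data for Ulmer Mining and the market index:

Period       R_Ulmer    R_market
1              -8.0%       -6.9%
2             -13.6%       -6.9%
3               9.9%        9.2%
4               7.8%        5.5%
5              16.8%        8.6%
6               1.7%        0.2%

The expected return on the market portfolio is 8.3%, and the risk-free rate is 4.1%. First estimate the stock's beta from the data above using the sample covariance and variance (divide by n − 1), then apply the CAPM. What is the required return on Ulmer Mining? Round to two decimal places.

Mean R_i = (-8.0 − 13.6 + 9.9 + 7.8 + 16.8 + 1.7) / 6 = 2.4333%
Mean R_m = (-6.9 − 6.9 + 9.2 + 5.5 + 8.6 + 0.2) / 6 = 1.6167%
Σ(R_i − R̄_i)(R_m − R̄_m) = 404.2367  ⇒  Cov = 404.2367 / 5 = 80.8473
Σ(R_m − R̄_m)² = 268.4283  ⇒  Var(R_m) = 268.4283 / 5 = 53.6857
β = Cov / Var(R_m) = 80.8473 / 53.6857 = 1.5059
MRP = 8.3% − 4.1% = 4.20%
E(R) = R_f + β × MRP = 4.1% + 1.5059 × 4.2% = 10.42%

10.42%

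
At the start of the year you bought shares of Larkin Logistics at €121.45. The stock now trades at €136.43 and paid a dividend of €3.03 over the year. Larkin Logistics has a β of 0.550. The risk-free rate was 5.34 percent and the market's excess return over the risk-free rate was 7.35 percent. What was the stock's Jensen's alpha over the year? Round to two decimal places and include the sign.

+5.45%

Realised HPR = (P1 + D1 − P0) / P0 = (136.43 + 3.03 − 121.45) / 121.45 = 18.01 / 121.45 = 14.8291%
CAPM required = R_f + β·MRP = 5.34% + 0.550 × 7.35% = 9.38250%
α = realised − required = 14.8291% − 9.38250% = +5.45%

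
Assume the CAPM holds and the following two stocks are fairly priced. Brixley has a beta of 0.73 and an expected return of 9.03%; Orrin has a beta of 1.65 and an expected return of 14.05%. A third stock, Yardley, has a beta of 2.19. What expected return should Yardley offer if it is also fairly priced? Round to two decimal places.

17.00%

MRP (SML slope) = (14.05% − 9.03%) / (1.65 − 0.73) = 5.02% / 0.92 = 5.4565%
R_f (intercept) = 9.03% − 0.73 × 5.4565% = 5.0468%
E(R_Yardley) = R_f + β × MRP = 5.0468% + 2.19 × 5.4565% = 17.00%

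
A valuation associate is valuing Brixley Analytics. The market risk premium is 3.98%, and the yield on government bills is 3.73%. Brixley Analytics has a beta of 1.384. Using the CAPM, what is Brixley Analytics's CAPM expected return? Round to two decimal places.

E(R) = R_f + β × MRP = 3.73% + 1.384 × 3.98% = 9.24%

9.24%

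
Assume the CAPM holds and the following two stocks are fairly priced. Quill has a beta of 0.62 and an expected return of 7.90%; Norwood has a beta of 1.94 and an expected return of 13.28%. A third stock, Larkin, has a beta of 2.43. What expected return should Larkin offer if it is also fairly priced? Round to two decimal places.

15.28%

MRP (SML slope) = (13.28% − 7.90%) / (1.94 − 0.62) = 5.38% / 1.32 = 4.0758%
R_f (intercept) = 7.90% − 0.62 × 4.0758% = 5.3730%
E(R_Larkin) = R_f + β × MRP = 5.3730% + 2.43 × 4.0758% = 15.28%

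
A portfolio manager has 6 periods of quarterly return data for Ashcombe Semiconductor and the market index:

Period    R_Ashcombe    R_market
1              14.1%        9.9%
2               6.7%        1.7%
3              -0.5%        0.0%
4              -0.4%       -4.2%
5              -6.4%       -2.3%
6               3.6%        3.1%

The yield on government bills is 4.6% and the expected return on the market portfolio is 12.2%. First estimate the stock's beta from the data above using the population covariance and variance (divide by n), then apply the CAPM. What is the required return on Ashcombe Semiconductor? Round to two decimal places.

14.25%

Mean R_i = (14.1 + 6.7 − 0.5 − 0.4 − 6.4 + 3.6) / 6 = 2.8500%
Mean R_m = (9.9 + 1.7 + 0.0 − 4.2 − 2.3 + 3.1) / 6 = 1.3667%
Σ(R_i − R̄_i)(R_m − R̄_m) = 155.1700  ⇒  Cov = 155.1700 / 6 = 25.8617
Σ(R_m − R̄_m)² = 122.2333  ⇒  Var(R_m) = 122.2333 / 6 = 20.3722
β = Cov / Var(R_m) = 25.8617 / 20.3722 = 1.2695
MRP = 12.2% − 4.6% = 7.60%
E(R) = R_f + β × MRP = 4.6% + 1.2695 × 7.6% = 14.25%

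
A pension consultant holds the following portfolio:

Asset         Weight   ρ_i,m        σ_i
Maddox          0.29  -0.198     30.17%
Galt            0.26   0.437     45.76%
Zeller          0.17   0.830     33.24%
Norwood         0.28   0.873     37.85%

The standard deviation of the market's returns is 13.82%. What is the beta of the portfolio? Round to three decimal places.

1.260

β_Maddox = -0.198 × 30.17% / 13.82% = -0.4322
β_Galt = 0.437 × 45.76% / 13.82% = 1.4470
β_Zeller = 0.830 × 33.24% / 13.82% = 1.9963
β_Norwood = 0.873 × 37.85% / 13.82% = 2.3910
β_P = Σ w_i β_i = 0.29×-0.4322 + 0.26×1.4470 + 0.17×1.9963 + 0.28×2.3910 = 1.2597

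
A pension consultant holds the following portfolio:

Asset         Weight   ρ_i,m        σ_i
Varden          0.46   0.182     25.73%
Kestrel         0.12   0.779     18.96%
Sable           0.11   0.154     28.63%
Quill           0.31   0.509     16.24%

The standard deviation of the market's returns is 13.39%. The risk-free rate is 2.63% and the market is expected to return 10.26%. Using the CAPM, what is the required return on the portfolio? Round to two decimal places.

β_Varden = 0.182 × 25.73% / 13.39% = 0.3497
β_Kestrel = 0.779 × 18.96% / 13.39% = 1.1031
β_Sable = 0.154 × 28.63% / 13.39% = 0.3293
β_Quill = 0.509 × 16.24% / 13.39% = 0.6173
β_P = Σ w_i β_i = 0.46×0.3497 + 0.12×1.1031 + 0.11×0.3293 + 0.31×0.6173 = 0.5208
MRP = 10.26% − 2.63% = 7.63%
E(R_P) = R_f + β_P × MRP = 2.63% + 0.5208 × 7.63% = 6.60%

6.60%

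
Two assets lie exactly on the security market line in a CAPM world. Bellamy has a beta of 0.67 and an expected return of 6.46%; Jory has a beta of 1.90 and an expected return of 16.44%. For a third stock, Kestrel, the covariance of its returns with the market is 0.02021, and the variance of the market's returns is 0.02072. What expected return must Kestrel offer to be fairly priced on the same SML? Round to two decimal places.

8.94%

MRP = (16.44% − 6.46%) / (1.90 − 0.67) = 8.1138%
R_f = 6.46% − 0.67 × 8.1138% = 1.0238%
β_Kestrel = Cov / Var(R_m) = 0.02021 / 0.02072 = 0.9754
E(R_Kestrel) = R_f + β × MRP = 1.0238% + 0.9754 × 8.1138% = 8.94%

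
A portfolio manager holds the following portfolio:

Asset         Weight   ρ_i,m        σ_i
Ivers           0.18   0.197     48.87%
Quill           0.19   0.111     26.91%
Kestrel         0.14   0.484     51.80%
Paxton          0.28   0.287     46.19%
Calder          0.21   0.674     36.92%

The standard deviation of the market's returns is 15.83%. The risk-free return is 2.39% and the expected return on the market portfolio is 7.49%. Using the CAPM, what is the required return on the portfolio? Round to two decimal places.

7.14%

β_Ivers = 0.197 × 48.87% / 15.83% = 0.6082
β_Quill = 0.111 × 26.91% / 15.83% = 0.1887
β_Kestrel = 0.484 × 51.80% / 15.83% = 1.5838
β_Paxton = 0.287 × 46.19% / 15.83% = 0.8374
β_Calder = 0.674 × 36.92% / 15.83% = 1.5720
β_P = Σ w_i β_i = 0.18×0.6082 + 0.19×0.1887 + 0.14×1.5838 + 0.28×0.8374 + 0.21×1.5720 = 0.9317
MRP = 7.49% − 2.39% = 5.10%
E(R_P) = R_f + β_P × MRP = 2.39% + 0.9317 × 5.10% = 7.14%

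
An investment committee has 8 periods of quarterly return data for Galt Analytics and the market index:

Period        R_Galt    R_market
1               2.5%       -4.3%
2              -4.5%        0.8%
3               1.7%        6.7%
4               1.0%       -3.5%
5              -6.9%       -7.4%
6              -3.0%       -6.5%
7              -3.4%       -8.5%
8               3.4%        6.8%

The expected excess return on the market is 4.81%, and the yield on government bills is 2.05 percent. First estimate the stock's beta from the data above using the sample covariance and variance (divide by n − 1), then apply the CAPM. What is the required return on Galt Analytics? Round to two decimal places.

3.86%

Mean R_i = (2.5 − 4.5 + 1.7 + 1.0 − 6.9 − 3.0 − 3.4 + 3.4) / 8 = -1.1500%
Mean R_m = (-4.3 + 0.8 + 6.7 − 3.5 − 7.4 − 6.5 − 8.5 + 6.8) / 8 = -1.9875%
Σ(R_i − R̄_i)(R_m − R̄_m) = 97.8350  ⇒  Cov = 97.8350 / 7 = 13.9764
Σ(R_m − R̄_m)² = 260.1688  ⇒  Var(R_m) = 260.1688 / 7 = 37.1670
β = Cov / Var(R_m) = 13.9764 / 37.1670 = 0.3760
E(R) = R_f + β × MRP = 2.05% + 0.3760 × 4.81% = 3.86%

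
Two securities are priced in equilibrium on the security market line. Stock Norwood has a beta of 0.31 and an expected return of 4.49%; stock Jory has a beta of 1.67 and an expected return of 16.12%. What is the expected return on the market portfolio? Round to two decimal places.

Both satisfy E(R) = R_f + β·MRP, so the slope of the SML is
MRP = (16.12% − 4.49%) / (1.67 − 0.31) = 11.63% / 1.36 = 8.5515%
R_f = E(R_Norwood) − β_Norwood·MRP = 4.49% − 0.31 × 8.5515% = 1.8390%
E(R_m) = R_f + MRP = 1.8390% + 8.5515% = 10.39%

10.39%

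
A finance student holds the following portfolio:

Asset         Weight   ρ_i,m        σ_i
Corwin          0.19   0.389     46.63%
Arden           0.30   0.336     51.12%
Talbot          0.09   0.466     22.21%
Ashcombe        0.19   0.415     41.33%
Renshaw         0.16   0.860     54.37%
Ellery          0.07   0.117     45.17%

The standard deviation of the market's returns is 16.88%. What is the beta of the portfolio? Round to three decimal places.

β_Corwin = 0.389 × 46.63% / 16.88% = 1.0746
β_Arden = 0.336 × 51.12% / 16.88% = 1.0176
β_Talbot = 0.466 × 22.21% / 16.88% = 0.6131
β_Ashcombe = 0.415 × 41.33% / 16.88% = 1.0161
β_Renshaw = 0.860 × 54.37% / 16.88% = 2.7700
β_Ellery = 0.117 × 45.17% / 16.88% = 0.3131
β_P = Σ w_i β_i = 0.19×1.0746 + 0.30×1.0176 + 0.09×0.6131 + 0.19×1.0161 + 0.16×2.7700 + 0.07×0.3131 = 1.2228

1.223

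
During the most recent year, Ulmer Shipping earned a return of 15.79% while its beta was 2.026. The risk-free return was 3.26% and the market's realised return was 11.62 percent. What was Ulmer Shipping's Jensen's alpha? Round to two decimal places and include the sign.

Market excess return = 11.62% − 3.26% = 8.36%
CAPM benchmark = R_f + β(R_m − R_f) = 3.26% + 2.026 × 8.36% = 20.19736%
α = actual − benchmark = 15.79% − 20.19736% = -4.41%

-4.41%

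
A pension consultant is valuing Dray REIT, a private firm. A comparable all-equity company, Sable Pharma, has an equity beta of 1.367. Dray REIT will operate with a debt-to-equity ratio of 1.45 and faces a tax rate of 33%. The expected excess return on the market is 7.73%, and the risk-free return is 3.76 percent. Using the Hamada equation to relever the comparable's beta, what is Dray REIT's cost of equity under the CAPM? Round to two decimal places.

24.59%

β_L = β_U × [1 + (1 − t)(D/E)] = 1.367 × [1 + (1 − 0.33) × 1.45]
    = 1.367 × [1 + 0.67 × 1.45] = 1.367 × 1.9715 = 2.6950
E(R) = R_f + β_L × MRP = 3.76% + 2.6950 × 7.73% = 24.59%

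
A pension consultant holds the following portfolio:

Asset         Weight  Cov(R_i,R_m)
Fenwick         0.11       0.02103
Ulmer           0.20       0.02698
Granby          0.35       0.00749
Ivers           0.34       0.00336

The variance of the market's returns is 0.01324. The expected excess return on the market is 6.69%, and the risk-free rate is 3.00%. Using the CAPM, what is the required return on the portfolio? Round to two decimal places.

β_Fenwick = 0.02103 / 0.01324 = 1.5884
β_Ulmer = 0.02698 / 0.01324 = 2.0378
β_Granby = 0.00749 / 0.01324 = 0.5657
β_Ivers = 0.00336 / 0.01324 = 0.2538
β_P = Σ w_i β_i = 0.11×1.5884 + 0.20×2.0378 + 0.35×0.5657 + 0.34×0.2538 = 0.8666
E(R_P) = R_f + β_P × MRP = 3.00% + 0.8666 × 6.69% = 8.80%

8.80%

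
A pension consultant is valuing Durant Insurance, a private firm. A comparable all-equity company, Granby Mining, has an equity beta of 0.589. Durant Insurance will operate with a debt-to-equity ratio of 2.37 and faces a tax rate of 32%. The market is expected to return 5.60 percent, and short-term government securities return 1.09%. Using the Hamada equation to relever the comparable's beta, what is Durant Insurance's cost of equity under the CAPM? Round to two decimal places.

8.03%

β_L = β_U × [1 + (1 − t)(D/E)] = 0.589 × [1 + (1 − 0.32) × 2.37]
    = 0.589 × [1 + 0.68 × 2.37] = 0.589 × 2.6116 = 1.5382
MRP = 5.60% − 1.09% = 4.51%
E(R) = R_f + β_L × MRP = 1.09% + 1.5382 × 4.51% = 8.03%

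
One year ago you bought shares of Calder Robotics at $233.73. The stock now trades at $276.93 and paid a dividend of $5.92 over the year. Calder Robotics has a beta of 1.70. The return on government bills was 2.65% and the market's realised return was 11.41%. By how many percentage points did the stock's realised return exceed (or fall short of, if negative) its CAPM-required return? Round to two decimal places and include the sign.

Realised HPR = (P1 + D1 − P0) / P0 = (276.93 + 5.92 − 233.73) / 233.73 = 49.12 / 233.73 = 21.0157%
MRP = 11.41% − 2.65% = 8.76%
CAPM required = R_f + β·MRP = 2.65% + 1.70 × 8.76% = 17.5420%
α = realised − required = 21.0157% − 17.5420% = +3.47%

+3.47%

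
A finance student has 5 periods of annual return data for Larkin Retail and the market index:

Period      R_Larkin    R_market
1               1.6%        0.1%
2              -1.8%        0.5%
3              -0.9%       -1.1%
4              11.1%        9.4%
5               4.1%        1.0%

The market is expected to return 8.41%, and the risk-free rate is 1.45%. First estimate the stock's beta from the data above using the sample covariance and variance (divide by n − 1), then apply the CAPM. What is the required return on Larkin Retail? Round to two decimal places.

9.34%

Mean R_i = (1.6 − 1.8 − 0.9 + 11.1 + 4.1) / 5 = 2.8200%
Mean R_m = (0.1 + 0.5 − 1.1 + 9.4 + 1.0) / 5 = 1.9800%
Σ(R_i − R̄_i)(R_m − R̄_m) = 80.7720  ⇒  Cov = 80.7720 / 4 = 20.1930
Σ(R_m − R̄_m)² = 71.2280  ⇒  Var(R_m) = 71.2280 / 4 = 17.8070
β = Cov / Var(R_m) = 20.1930 / 17.8070 = 1.1340
MRP = 8.41% − 1.45% = 6.96%
E(R) = R_f + β × MRP = 1.45% + 1.1340 × 6.96% = 9.34%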